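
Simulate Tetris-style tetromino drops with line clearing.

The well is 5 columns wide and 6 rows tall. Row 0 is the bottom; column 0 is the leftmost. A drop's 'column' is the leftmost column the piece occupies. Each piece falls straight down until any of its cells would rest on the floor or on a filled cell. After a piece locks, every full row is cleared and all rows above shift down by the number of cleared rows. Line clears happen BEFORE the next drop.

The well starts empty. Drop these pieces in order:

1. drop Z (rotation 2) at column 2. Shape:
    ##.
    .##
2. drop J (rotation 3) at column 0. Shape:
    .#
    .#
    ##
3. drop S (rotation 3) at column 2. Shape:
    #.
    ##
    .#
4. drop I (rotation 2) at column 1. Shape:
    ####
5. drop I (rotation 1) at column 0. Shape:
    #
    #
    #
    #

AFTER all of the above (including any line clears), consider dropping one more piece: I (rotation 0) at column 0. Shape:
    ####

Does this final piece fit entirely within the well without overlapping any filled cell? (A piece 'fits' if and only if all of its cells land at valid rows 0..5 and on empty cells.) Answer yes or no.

Drop 1: Z rot2 at col 2 lands with bottom-row=0; cleared 0 line(s) (total 0); column heights now [0 0 2 2 1], max=2
Drop 2: J rot3 at col 0 lands with bottom-row=0; cleared 0 line(s) (total 0); column heights now [1 3 2 2 1], max=3
Drop 3: S rot3 at col 2 lands with bottom-row=2; cleared 0 line(s) (total 0); column heights now [1 3 5 4 1], max=5
Drop 4: I rot2 at col 1 lands with bottom-row=5; cleared 0 line(s) (total 0); column heights now [1 6 6 6 6], max=6
Drop 5: I rot1 at col 0 lands with bottom-row=1; cleared 0 line(s) (total 0); column heights now [5 6 6 6 6], max=6
Test piece I rot0 at col 0 (width 4): heights before test = [5 6 6 6 6]; fits = False

Answer: no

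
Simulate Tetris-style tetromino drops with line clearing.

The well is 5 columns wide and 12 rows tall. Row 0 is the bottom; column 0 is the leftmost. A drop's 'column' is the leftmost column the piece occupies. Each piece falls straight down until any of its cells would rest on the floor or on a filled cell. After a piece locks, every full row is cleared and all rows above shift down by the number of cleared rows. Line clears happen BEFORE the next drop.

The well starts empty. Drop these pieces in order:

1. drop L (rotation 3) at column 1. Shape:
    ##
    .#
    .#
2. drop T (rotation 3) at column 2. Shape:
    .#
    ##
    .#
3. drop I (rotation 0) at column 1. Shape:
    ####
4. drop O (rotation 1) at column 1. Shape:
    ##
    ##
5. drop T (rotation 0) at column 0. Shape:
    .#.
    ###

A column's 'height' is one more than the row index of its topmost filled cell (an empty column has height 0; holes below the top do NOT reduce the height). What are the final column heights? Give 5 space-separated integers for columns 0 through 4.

Drop 1: L rot3 at col 1 lands with bottom-row=0; cleared 0 line(s) (total 0); column heights now [0 3 3 0 0], max=3
Drop 2: T rot3 at col 2 lands with bottom-row=2; cleared 0 line(s) (total 0); column heights now [0 3 4 5 0], max=5
Drop 3: I rot0 at col 1 lands with bottom-row=5; cleared 0 line(s) (total 0); column heights now [0 6 6 6 6], max=6
Drop 4: O rot1 at col 1 lands with bottom-row=6; cleared 0 line(s) (total 0); column heights now [0 8 8 6 6], max=8
Drop 5: T rot0 at col 0 lands with bottom-row=8; cleared 0 line(s) (total 0); column heights now [9 10 9 6 6], max=10

Answer: 9 10 9 6 6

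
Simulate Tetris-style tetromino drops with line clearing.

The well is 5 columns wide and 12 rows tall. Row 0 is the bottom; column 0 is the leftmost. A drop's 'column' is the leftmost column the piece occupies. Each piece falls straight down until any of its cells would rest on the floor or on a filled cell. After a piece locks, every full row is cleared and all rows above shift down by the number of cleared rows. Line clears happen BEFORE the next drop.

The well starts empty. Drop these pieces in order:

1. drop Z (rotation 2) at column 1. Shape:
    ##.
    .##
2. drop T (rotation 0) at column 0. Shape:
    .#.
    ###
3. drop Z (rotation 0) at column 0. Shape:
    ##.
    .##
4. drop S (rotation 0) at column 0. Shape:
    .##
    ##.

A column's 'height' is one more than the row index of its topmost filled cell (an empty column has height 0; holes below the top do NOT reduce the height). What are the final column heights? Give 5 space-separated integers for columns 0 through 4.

Answer: 7 8 8 1 0

Derivation:
Drop 1: Z rot2 at col 1 lands with bottom-row=0; cleared 0 line(s) (total 0); column heights now [0 2 2 1 0], max=2
Drop 2: T rot0 at col 0 lands with bottom-row=2; cleared 0 line(s) (total 0); column heights now [3 4 3 1 0], max=4
Drop 3: Z rot0 at col 0 lands with bottom-row=4; cleared 0 line(s) (total 0); column heights now [6 6 5 1 0], max=6
Drop 4: S rot0 at col 0 lands with bottom-row=6; cleared 0 line(s) (total 0); column heights now [7 8 8 1 0], max=8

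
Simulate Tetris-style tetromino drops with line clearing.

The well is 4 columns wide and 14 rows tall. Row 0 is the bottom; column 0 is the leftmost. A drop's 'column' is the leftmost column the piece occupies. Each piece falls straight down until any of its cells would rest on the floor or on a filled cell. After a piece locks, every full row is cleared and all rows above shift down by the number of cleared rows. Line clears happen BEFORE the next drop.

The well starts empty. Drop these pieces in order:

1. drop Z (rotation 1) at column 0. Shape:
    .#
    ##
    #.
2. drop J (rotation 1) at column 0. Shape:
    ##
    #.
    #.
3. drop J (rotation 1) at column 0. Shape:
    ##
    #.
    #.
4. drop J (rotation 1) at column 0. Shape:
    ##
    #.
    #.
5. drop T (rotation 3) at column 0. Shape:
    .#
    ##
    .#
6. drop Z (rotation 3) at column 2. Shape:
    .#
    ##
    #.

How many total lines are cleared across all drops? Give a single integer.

Answer: 1

Derivation:
Drop 1: Z rot1 at col 0 lands with bottom-row=0; cleared 0 line(s) (total 0); column heights now [2 3 0 0], max=3
Drop 2: J rot1 at col 0 lands with bottom-row=2; cleared 0 line(s) (total 0); column heights now [5 5 0 0], max=5
Drop 3: J rot1 at col 0 lands with bottom-row=5; cleared 0 line(s) (total 0); column heights now [8 8 0 0], max=8
Drop 4: J rot1 at col 0 lands with bottom-row=8; cleared 0 line(s) (total 0); column heights now [11 11 0 0], max=11
Drop 5: T rot3 at col 0 lands with bottom-row=11; cleared 0 line(s) (total 0); column heights now [13 14 0 0], max=14
Drop 6: Z rot3 at col 2 lands with bottom-row=0; cleared 1 line(s) (total 1); column heights now [12 13 1 2], max=13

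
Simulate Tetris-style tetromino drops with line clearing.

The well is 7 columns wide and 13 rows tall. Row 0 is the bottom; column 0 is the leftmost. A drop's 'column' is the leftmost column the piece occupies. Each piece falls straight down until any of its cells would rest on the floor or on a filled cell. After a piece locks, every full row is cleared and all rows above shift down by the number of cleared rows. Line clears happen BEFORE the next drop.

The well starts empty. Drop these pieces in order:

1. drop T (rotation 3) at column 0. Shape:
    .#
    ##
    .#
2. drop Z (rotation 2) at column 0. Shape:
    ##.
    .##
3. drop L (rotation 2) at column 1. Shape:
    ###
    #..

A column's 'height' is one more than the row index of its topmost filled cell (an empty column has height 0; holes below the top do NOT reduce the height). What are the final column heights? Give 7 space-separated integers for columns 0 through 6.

Answer: 5 7 7 7 0 0 0

Derivation:
Drop 1: T rot3 at col 0 lands with bottom-row=0; cleared 0 line(s) (total 0); column heights now [2 3 0 0 0 0 0], max=3
Drop 2: Z rot2 at col 0 lands with bottom-row=3; cleared 0 line(s) (total 0); column heights now [5 5 4 0 0 0 0], max=5
Drop 3: L rot2 at col 1 lands with bottom-row=5; cleared 0 line(s) (total 0); column heights now [5 7 7 7 0 0 0], max=7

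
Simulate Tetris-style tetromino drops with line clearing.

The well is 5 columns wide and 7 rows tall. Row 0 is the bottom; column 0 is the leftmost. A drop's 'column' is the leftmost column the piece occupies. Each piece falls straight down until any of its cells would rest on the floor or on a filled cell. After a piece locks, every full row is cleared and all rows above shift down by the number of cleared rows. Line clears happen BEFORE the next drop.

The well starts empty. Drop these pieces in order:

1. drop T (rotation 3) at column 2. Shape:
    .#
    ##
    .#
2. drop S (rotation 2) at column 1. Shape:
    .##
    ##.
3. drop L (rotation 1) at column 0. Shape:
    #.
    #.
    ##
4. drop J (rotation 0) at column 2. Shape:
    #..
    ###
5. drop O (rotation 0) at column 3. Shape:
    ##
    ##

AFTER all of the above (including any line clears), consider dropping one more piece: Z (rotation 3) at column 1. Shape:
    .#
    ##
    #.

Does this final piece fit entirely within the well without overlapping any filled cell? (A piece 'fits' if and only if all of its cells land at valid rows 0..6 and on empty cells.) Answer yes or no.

Drop 1: T rot3 at col 2 lands with bottom-row=0; cleared 0 line(s) (total 0); column heights now [0 0 2 3 0], max=3
Drop 2: S rot2 at col 1 lands with bottom-row=2; cleared 0 line(s) (total 0); column heights now [0 3 4 4 0], max=4
Drop 3: L rot1 at col 0 lands with bottom-row=3; cleared 0 line(s) (total 0); column heights now [6 4 4 4 0], max=6
Drop 4: J rot0 at col 2 lands with bottom-row=4; cleared 0 line(s) (total 0); column heights now [6 4 6 5 5], max=6
Drop 5: O rot0 at col 3 lands with bottom-row=5; cleared 0 line(s) (total 0); column heights now [6 4 6 7 7], max=7
Test piece Z rot3 at col 1 (width 2): heights before test = [6 4 6 7 7]; fits = False

Answer: no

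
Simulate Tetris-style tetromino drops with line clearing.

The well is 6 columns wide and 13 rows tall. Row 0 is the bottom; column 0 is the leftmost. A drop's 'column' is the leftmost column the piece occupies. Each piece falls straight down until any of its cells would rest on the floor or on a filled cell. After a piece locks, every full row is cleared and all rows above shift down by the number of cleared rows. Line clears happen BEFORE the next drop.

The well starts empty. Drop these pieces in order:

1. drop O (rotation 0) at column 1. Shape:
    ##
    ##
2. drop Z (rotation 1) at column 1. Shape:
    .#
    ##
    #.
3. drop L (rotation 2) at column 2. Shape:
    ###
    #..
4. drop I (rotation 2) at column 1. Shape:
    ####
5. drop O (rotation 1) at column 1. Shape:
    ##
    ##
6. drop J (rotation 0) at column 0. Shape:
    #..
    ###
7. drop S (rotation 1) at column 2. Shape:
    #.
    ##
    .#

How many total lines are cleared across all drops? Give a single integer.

Drop 1: O rot0 at col 1 lands with bottom-row=0; cleared 0 line(s) (total 0); column heights now [0 2 2 0 0 0], max=2
Drop 2: Z rot1 at col 1 lands with bottom-row=2; cleared 0 line(s) (total 0); column heights now [0 4 5 0 0 0], max=5
Drop 3: L rot2 at col 2 lands with bottom-row=5; cleared 0 line(s) (total 0); column heights now [0 4 7 7 7 0], max=7
Drop 4: I rot2 at col 1 lands with bottom-row=7; cleared 0 line(s) (total 0); column heights now [0 8 8 8 8 0], max=8
Drop 5: O rot1 at col 1 lands with bottom-row=8; cleared 0 line(s) (total 0); column heights now [0 10 10 8 8 0], max=10
Drop 6: J rot0 at col 0 lands with bottom-row=10; cleared 0 line(s) (total 0); column heights now [12 11 11 8 8 0], max=12
Drop 7: S rot1 at col 2 lands with bottom-row=10; cleared 0 line(s) (total 0); column heights now [12 11 13 12 8 0], max=13

Answer: 0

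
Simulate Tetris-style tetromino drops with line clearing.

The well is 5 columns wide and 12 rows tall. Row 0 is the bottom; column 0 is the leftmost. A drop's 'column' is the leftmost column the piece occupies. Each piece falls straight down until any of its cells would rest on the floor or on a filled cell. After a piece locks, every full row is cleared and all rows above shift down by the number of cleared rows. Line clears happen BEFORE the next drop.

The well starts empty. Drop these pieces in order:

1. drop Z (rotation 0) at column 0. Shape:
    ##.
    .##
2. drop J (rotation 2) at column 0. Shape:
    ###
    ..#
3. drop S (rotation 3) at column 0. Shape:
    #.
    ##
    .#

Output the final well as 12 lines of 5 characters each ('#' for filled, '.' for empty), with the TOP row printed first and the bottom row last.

Answer: .....
.....
.....
.....
.....
.....
#....
##...
.#...
###..
###..
.##..

Derivation:
Drop 1: Z rot0 at col 0 lands with bottom-row=0; cleared 0 line(s) (total 0); column heights now [2 2 1 0 0], max=2
Drop 2: J rot2 at col 0 lands with bottom-row=1; cleared 0 line(s) (total 0); column heights now [3 3 3 0 0], max=3
Drop 3: S rot3 at col 0 lands with bottom-row=3; cleared 0 line(s) (total 0); column heights now [6 5 3 0 0], max=6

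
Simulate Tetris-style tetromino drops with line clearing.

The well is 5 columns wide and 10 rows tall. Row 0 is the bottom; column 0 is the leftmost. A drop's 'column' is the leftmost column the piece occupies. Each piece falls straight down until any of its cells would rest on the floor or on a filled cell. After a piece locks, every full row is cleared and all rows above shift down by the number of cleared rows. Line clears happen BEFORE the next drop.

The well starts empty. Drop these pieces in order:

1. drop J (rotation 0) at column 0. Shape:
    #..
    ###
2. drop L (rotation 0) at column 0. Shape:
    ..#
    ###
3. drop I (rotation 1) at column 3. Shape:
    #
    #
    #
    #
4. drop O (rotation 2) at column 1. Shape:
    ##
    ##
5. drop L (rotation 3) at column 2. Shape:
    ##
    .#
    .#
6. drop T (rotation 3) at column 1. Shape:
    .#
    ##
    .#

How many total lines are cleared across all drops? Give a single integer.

Answer: 0

Derivation:
Drop 1: J rot0 at col 0 lands with bottom-row=0; cleared 0 line(s) (total 0); column heights now [2 1 1 0 0], max=2
Drop 2: L rot0 at col 0 lands with bottom-row=2; cleared 0 line(s) (total 0); column heights now [3 3 4 0 0], max=4
Drop 3: I rot1 at col 3 lands with bottom-row=0; cleared 0 line(s) (total 0); column heights now [3 3 4 4 0], max=4
Drop 4: O rot2 at col 1 lands with bottom-row=4; cleared 0 line(s) (total 0); column heights now [3 6 6 4 0], max=6
Drop 5: L rot3 at col 2 lands with bottom-row=4; cleared 0 line(s) (total 0); column heights now [3 6 7 7 0], max=7
Drop 6: T rot3 at col 1 lands with bottom-row=7; cleared 0 line(s) (total 0); column heights now [3 9 10 7 0], max=10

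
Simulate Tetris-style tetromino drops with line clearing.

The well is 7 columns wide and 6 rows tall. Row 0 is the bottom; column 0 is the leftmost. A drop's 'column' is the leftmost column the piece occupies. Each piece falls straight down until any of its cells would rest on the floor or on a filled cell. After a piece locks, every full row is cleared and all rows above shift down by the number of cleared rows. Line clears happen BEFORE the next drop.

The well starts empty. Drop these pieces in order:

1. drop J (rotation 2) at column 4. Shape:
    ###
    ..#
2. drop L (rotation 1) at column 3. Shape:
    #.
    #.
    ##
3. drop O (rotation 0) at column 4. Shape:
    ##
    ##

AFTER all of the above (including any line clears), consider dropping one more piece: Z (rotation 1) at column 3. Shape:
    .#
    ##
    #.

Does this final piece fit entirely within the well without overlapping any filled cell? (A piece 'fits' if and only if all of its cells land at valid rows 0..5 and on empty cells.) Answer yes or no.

Drop 1: J rot2 at col 4 lands with bottom-row=0; cleared 0 line(s) (total 0); column heights now [0 0 0 0 2 2 2], max=2
Drop 2: L rot1 at col 3 lands with bottom-row=2; cleared 0 line(s) (total 0); column heights now [0 0 0 5 3 2 2], max=5
Drop 3: O rot0 at col 4 lands with bottom-row=3; cleared 0 line(s) (total 0); column heights now [0 0 0 5 5 5 2], max=5
Test piece Z rot1 at col 3 (width 2): heights before test = [0 0 0 5 5 5 2]; fits = False

Answer: no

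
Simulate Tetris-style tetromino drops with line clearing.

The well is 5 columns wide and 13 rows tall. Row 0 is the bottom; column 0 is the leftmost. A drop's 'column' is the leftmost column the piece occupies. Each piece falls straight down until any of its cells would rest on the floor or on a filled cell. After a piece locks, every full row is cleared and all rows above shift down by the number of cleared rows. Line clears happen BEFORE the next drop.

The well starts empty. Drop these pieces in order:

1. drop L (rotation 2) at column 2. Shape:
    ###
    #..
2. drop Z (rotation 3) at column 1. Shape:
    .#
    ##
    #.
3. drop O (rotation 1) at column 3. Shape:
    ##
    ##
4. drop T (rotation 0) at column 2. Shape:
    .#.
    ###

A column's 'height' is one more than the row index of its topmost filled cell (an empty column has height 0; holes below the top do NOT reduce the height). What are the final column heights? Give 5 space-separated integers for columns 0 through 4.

Answer: 0 3 5 6 5

Derivation:
Drop 1: L rot2 at col 2 lands with bottom-row=0; cleared 0 line(s) (total 0); column heights now [0 0 2 2 2], max=2
Drop 2: Z rot3 at col 1 lands with bottom-row=1; cleared 0 line(s) (total 0); column heights now [0 3 4 2 2], max=4
Drop 3: O rot1 at col 3 lands with bottom-row=2; cleared 0 line(s) (total 0); column heights now [0 3 4 4 4], max=4
Drop 4: T rot0 at col 2 lands with bottom-row=4; cleared 0 line(s) (total 0); column heights now [0 3 5 6 5], max=6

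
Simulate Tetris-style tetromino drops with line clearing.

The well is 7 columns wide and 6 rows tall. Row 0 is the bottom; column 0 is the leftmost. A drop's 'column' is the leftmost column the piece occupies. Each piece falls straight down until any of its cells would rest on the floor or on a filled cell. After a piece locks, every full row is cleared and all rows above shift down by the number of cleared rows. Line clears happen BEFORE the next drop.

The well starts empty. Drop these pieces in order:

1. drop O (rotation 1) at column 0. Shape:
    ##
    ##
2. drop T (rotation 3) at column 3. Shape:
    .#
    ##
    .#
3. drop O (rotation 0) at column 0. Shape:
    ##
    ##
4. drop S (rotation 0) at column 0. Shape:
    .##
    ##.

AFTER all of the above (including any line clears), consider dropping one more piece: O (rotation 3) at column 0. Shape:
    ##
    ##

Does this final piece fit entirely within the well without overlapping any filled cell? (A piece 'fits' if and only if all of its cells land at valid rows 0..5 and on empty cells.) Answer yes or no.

Answer: no

Derivation:
Drop 1: O rot1 at col 0 lands with bottom-row=0; cleared 0 line(s) (total 0); column heights now [2 2 0 0 0 0 0], max=2
Drop 2: T rot3 at col 3 lands with bottom-row=0; cleared 0 line(s) (total 0); column heights now [2 2 0 2 3 0 0], max=3
Drop 3: O rot0 at col 0 lands with bottom-row=2; cleared 0 line(s) (total 0); column heights now [4 4 0 2 3 0 0], max=4
Drop 4: S rot0 at col 0 lands with bottom-row=4; cleared 0 line(s) (total 0); column heights now [5 6 6 2 3 0 0], max=6
Test piece O rot3 at col 0 (width 2): heights before test = [5 6 6 2 3 0 0]; fits = False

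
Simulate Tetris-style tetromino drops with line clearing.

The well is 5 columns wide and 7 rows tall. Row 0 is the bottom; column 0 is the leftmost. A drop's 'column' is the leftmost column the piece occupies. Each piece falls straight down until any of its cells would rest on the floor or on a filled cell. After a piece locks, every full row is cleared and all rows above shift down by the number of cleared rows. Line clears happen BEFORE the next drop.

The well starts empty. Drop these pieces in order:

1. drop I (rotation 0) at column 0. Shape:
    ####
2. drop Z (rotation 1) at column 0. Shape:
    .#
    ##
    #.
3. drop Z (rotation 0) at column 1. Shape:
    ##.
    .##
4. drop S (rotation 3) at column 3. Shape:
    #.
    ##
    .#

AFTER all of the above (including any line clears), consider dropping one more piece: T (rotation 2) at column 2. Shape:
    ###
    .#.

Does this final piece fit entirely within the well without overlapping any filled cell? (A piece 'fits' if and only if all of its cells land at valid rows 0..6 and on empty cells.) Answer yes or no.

Answer: no

Derivation:
Drop 1: I rot0 at col 0 lands with bottom-row=0; cleared 0 line(s) (total 0); column heights now [1 1 1 1 0], max=1
Drop 2: Z rot1 at col 0 lands with bottom-row=1; cleared 0 line(s) (total 0); column heights now [3 4 1 1 0], max=4
Drop 3: Z rot0 at col 1 lands with bottom-row=3; cleared 0 line(s) (total 0); column heights now [3 5 5 4 0], max=5
Drop 4: S rot3 at col 3 lands with bottom-row=3; cleared 0 line(s) (total 0); column heights now [3 5 5 6 5], max=6
Test piece T rot2 at col 2 (width 3): heights before test = [3 5 5 6 5]; fits = False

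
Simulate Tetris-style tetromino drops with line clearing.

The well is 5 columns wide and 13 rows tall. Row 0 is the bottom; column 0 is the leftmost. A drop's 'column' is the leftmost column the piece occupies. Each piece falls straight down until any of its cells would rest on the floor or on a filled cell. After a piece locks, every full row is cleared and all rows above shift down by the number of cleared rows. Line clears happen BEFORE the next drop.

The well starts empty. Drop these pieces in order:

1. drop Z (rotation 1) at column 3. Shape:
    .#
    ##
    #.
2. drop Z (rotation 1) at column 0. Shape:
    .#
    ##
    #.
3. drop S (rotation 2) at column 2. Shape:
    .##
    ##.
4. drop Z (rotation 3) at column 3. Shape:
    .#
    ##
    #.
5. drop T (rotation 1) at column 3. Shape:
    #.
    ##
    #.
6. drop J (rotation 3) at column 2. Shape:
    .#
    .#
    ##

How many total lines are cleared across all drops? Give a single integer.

Answer: 0

Derivation:
Drop 1: Z rot1 at col 3 lands with bottom-row=0; cleared 0 line(s) (total 0); column heights now [0 0 0 2 3], max=3
Drop 2: Z rot1 at col 0 lands with bottom-row=0; cleared 0 line(s) (total 0); column heights now [2 3 0 2 3], max=3
Drop 3: S rot2 at col 2 lands with bottom-row=2; cleared 0 line(s) (total 0); column heights now [2 3 3 4 4], max=4
Drop 4: Z rot3 at col 3 lands with bottom-row=4; cleared 0 line(s) (total 0); column heights now [2 3 3 6 7], max=7
Drop 5: T rot1 at col 3 lands with bottom-row=6; cleared 0 line(s) (total 0); column heights now [2 3 3 9 8], max=9
Drop 6: J rot3 at col 2 lands with bottom-row=9; cleared 0 line(s) (total 0); column heights now [2 3 10 12 8], max=12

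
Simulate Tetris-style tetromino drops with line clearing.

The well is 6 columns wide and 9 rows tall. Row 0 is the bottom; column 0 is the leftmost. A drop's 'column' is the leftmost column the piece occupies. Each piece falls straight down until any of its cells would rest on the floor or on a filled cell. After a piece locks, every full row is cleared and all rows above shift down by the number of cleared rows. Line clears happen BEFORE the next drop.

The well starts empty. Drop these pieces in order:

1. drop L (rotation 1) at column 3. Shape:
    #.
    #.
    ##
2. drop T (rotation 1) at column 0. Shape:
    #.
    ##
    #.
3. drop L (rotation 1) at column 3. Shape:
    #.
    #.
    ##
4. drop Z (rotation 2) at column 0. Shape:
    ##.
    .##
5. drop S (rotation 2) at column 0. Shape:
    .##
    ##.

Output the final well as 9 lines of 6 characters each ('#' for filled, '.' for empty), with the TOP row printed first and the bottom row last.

Drop 1: L rot1 at col 3 lands with bottom-row=0; cleared 0 line(s) (total 0); column heights now [0 0 0 3 1 0], max=3
Drop 2: T rot1 at col 0 lands with bottom-row=0; cleared 0 line(s) (total 0); column heights now [3 2 0 3 1 0], max=3
Drop 3: L rot1 at col 3 lands with bottom-row=3; cleared 0 line(s) (total 0); column heights now [3 2 0 6 4 0], max=6
Drop 4: Z rot2 at col 0 lands with bottom-row=2; cleared 0 line(s) (total 0); column heights now [4 4 3 6 4 0], max=6
Drop 5: S rot2 at col 0 lands with bottom-row=4; cleared 0 line(s) (total 0); column heights now [5 6 6 6 4 0], max=6

Answer: ......
......
......
.###..
##.#..
##.##.
####..
##.#..
#..##.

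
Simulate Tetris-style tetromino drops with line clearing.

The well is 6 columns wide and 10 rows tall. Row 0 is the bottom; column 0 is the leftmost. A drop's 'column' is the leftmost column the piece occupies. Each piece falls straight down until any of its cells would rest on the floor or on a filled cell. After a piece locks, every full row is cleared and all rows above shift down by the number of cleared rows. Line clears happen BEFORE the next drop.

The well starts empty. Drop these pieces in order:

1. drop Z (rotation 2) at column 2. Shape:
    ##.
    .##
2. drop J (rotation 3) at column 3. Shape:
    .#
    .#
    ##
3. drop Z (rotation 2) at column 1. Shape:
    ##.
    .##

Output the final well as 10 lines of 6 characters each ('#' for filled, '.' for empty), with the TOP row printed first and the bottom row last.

Answer: ......
......
......
......
......
.##.#.
..###.
...##.
..##..
...##.

Derivation:
Drop 1: Z rot2 at col 2 lands with bottom-row=0; cleared 0 line(s) (total 0); column heights now [0 0 2 2 1 0], max=2
Drop 2: J rot3 at col 3 lands with bottom-row=2; cleared 0 line(s) (total 0); column heights now [0 0 2 3 5 0], max=5
Drop 3: Z rot2 at col 1 lands with bottom-row=3; cleared 0 line(s) (total 0); column heights now [0 5 5 4 5 0], max=5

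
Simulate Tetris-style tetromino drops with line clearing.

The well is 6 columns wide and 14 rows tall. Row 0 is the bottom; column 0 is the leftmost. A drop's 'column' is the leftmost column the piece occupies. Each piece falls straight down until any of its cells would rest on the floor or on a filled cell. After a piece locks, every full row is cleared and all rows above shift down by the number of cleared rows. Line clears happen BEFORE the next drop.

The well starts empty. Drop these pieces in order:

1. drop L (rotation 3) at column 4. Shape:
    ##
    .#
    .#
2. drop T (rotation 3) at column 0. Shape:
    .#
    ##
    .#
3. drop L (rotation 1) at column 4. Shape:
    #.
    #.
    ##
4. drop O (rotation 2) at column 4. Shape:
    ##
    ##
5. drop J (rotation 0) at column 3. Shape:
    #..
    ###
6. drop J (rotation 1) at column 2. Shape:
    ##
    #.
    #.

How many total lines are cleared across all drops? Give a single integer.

Drop 1: L rot3 at col 4 lands with bottom-row=0; cleared 0 line(s) (total 0); column heights now [0 0 0 0 3 3], max=3
Drop 2: T rot3 at col 0 lands with bottom-row=0; cleared 0 line(s) (total 0); column heights now [2 3 0 0 3 3], max=3
Drop 3: L rot1 at col 4 lands with bottom-row=3; cleared 0 line(s) (total 0); column heights now [2 3 0 0 6 4], max=6
Drop 4: O rot2 at col 4 lands with bottom-row=6; cleared 0 line(s) (total 0); column heights now [2 3 0 0 8 8], max=8
Drop 5: J rot0 at col 3 lands with bottom-row=8; cleared 0 line(s) (total 0); column heights now [2 3 0 10 9 9], max=10
Drop 6: J rot1 at col 2 lands with bottom-row=8; cleared 0 line(s) (total 0); column heights now [2 3 11 11 9 9], max=11

Answer: 0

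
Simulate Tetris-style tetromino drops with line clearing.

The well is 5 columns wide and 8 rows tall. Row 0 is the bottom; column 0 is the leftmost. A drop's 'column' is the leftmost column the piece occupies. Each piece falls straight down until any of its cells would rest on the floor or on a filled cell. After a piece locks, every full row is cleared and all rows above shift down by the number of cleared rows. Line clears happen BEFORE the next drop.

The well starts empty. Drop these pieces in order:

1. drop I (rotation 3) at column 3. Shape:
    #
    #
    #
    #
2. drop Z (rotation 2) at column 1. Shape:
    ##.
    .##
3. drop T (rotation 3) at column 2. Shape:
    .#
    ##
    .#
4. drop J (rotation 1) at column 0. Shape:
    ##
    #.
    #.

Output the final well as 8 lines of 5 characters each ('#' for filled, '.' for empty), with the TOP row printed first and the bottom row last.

Answer: ...#.
####.
####.
#.##.
...#.
...#.
...#.
...#.

Derivation:
Drop 1: I rot3 at col 3 lands with bottom-row=0; cleared 0 line(s) (total 0); column heights now [0 0 0 4 0], max=4
Drop 2: Z rot2 at col 1 lands with bottom-row=4; cleared 0 line(s) (total 0); column heights now [0 6 6 5 0], max=6
Drop 3: T rot3 at col 2 lands with bottom-row=5; cleared 0 line(s) (total 0); column heights now [0 6 7 8 0], max=8
Drop 4: J rot1 at col 0 lands with bottom-row=4; cleared 0 line(s) (total 0); column heights now [7 7 7 8 0], max=8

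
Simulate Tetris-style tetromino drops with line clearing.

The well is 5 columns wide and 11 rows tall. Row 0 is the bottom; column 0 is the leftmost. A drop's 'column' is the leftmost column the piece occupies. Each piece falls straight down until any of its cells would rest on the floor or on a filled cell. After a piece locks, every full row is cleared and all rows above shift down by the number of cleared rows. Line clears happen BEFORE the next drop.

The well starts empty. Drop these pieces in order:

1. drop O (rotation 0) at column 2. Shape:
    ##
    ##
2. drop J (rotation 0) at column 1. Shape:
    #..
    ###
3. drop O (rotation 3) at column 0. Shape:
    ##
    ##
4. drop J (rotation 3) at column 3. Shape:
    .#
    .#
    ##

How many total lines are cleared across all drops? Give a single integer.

Drop 1: O rot0 at col 2 lands with bottom-row=0; cleared 0 line(s) (total 0); column heights now [0 0 2 2 0], max=2
Drop 2: J rot0 at col 1 lands with bottom-row=2; cleared 0 line(s) (total 0); column heights now [0 4 3 3 0], max=4
Drop 3: O rot3 at col 0 lands with bottom-row=4; cleared 0 line(s) (total 0); column heights now [6 6 3 3 0], max=6
Drop 4: J rot3 at col 3 lands with bottom-row=3; cleared 0 line(s) (total 0); column heights now [6 6 3 4 6], max=6

Answer: 0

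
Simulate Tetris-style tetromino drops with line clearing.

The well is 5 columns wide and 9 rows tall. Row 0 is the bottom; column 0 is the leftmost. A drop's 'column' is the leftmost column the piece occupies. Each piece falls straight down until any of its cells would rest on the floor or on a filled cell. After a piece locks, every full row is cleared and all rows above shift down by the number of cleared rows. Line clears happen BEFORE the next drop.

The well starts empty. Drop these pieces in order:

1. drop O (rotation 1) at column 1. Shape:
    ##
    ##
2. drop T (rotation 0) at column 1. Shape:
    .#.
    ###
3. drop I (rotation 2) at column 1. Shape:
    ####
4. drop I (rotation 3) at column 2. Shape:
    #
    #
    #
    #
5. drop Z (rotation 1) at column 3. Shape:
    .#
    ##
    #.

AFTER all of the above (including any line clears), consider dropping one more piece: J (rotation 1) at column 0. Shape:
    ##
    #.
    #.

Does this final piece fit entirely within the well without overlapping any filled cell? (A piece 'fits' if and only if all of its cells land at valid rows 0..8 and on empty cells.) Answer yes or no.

Answer: yes

Derivation:
Drop 1: O rot1 at col 1 lands with bottom-row=0; cleared 0 line(s) (total 0); column heights now [0 2 2 0 0], max=2
Drop 2: T rot0 at col 1 lands with bottom-row=2; cleared 0 line(s) (total 0); column heights now [0 3 4 3 0], max=4
Drop 3: I rot2 at col 1 lands with bottom-row=4; cleared 0 line(s) (total 0); column heights now [0 5 5 5 5], max=5
Drop 4: I rot3 at col 2 lands with bottom-row=5; cleared 0 line(s) (total 0); column heights now [0 5 9 5 5], max=9
Drop 5: Z rot1 at col 3 lands with bottom-row=5; cleared 0 line(s) (total 0); column heights now [0 5 9 7 8], max=9
Test piece J rot1 at col 0 (width 2): heights before test = [0 5 9 7 8]; fits = True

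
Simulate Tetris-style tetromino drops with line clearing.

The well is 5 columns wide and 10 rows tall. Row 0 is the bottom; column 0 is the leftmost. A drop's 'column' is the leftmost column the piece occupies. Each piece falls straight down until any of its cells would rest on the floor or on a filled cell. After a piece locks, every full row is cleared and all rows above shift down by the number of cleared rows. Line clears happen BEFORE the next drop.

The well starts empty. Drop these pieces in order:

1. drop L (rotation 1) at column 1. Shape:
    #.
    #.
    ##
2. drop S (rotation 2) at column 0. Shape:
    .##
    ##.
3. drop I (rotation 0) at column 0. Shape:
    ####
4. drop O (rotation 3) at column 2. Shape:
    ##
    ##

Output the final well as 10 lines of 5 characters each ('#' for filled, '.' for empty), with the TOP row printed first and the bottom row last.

Answer: .....
.....
..##.
..##.
####.
.##..
##...
.#...
.#...
.##..

Derivation:
Drop 1: L rot1 at col 1 lands with bottom-row=0; cleared 0 line(s) (total 0); column heights now [0 3 1 0 0], max=3
Drop 2: S rot2 at col 0 lands with bottom-row=3; cleared 0 line(s) (total 0); column heights now [4 5 5 0 0], max=5
Drop 3: I rot0 at col 0 lands with bottom-row=5; cleared 0 line(s) (total 0); column heights now [6 6 6 6 0], max=6
Drop 4: O rot3 at col 2 lands with bottom-row=6; cleared 0 line(s) (total 0); column heights now [6 6 8 8 0], max=8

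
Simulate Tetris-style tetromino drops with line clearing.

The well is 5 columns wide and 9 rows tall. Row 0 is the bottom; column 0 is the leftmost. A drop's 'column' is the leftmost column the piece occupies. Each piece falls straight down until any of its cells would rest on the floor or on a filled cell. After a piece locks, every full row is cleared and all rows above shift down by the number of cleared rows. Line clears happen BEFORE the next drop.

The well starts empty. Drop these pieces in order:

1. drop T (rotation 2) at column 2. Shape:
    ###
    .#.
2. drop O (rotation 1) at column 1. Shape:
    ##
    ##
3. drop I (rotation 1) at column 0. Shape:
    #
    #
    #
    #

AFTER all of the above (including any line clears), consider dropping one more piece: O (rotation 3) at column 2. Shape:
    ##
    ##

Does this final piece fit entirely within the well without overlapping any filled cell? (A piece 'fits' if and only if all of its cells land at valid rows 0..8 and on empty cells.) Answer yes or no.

Drop 1: T rot2 at col 2 lands with bottom-row=0; cleared 0 line(s) (total 0); column heights now [0 0 2 2 2], max=2
Drop 2: O rot1 at col 1 lands with bottom-row=2; cleared 0 line(s) (total 0); column heights now [0 4 4 2 2], max=4
Drop 3: I rot1 at col 0 lands with bottom-row=0; cleared 0 line(s) (total 0); column heights now [4 4 4 2 2], max=4
Test piece O rot3 at col 2 (width 2): heights before test = [4 4 4 2 2]; fits = True

Answer: yes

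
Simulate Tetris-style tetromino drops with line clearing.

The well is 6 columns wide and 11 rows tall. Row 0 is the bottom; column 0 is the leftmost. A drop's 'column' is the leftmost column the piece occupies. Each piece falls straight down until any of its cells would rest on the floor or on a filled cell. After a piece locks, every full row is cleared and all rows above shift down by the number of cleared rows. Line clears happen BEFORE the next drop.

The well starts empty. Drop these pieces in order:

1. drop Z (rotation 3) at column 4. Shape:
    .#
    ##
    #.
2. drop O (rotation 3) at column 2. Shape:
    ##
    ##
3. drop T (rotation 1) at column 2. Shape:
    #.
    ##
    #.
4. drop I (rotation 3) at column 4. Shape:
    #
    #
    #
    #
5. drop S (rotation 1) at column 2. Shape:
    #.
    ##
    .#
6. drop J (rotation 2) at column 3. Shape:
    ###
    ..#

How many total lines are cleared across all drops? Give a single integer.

Drop 1: Z rot3 at col 4 lands with bottom-row=0; cleared 0 line(s) (total 0); column heights now [0 0 0 0 2 3], max=3
Drop 2: O rot3 at col 2 lands with bottom-row=0; cleared 0 line(s) (total 0); column heights now [0 0 2 2 2 3], max=3
Drop 3: T rot1 at col 2 lands with bottom-row=2; cleared 0 line(s) (total 0); column heights now [0 0 5 4 2 3], max=5
Drop 4: I rot3 at col 4 lands with bottom-row=2; cleared 0 line(s) (total 0); column heights now [0 0 5 4 6 3], max=6
Drop 5: S rot1 at col 2 lands with bottom-row=4; cleared 0 line(s) (total 0); column heights now [0 0 7 6 6 3], max=7
Drop 6: J rot2 at col 3 lands with bottom-row=5; cleared 0 line(s) (total 0); column heights now [0 0 7 7 7 7], max=7

Answer: 0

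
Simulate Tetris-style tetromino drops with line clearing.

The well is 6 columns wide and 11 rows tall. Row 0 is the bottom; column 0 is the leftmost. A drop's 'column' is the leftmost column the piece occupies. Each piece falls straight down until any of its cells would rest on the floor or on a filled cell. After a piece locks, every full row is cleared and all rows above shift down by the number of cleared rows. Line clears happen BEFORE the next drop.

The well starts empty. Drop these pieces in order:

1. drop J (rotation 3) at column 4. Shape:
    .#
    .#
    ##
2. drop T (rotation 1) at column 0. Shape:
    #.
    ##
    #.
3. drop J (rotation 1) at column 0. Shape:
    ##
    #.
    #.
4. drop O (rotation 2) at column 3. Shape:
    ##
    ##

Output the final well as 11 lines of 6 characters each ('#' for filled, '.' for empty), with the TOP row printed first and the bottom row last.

Drop 1: J rot3 at col 4 lands with bottom-row=0; cleared 0 line(s) (total 0); column heights now [0 0 0 0 1 3], max=3
Drop 2: T rot1 at col 0 lands with bottom-row=0; cleared 0 line(s) (total 0); column heights now [3 2 0 0 1 3], max=3
Drop 3: J rot1 at col 0 lands with bottom-row=3; cleared 0 line(s) (total 0); column heights now [6 6 0 0 1 3], max=6
Drop 4: O rot2 at col 3 lands with bottom-row=1; cleared 0 line(s) (total 0); column heights now [6 6 0 3 3 3], max=6

Answer: ......
......
......
......
......
##....
#.....
#.....
#..###
##.###
#...##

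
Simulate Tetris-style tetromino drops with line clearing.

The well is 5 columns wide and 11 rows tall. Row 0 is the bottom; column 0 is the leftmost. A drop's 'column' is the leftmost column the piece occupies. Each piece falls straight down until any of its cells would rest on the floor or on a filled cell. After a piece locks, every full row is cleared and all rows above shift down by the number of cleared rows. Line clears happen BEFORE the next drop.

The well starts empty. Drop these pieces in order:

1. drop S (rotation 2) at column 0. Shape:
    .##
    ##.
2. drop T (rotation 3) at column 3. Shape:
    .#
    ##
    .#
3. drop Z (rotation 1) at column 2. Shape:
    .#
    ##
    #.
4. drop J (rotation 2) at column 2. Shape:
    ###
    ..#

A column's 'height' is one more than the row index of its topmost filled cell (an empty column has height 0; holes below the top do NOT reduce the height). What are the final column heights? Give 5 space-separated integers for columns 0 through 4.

Drop 1: S rot2 at col 0 lands with bottom-row=0; cleared 0 line(s) (total 0); column heights now [1 2 2 0 0], max=2
Drop 2: T rot3 at col 3 lands with bottom-row=0; cleared 0 line(s) (total 0); column heights now [1 2 2 2 3], max=3
Drop 3: Z rot1 at col 2 lands with bottom-row=2; cleared 0 line(s) (total 0); column heights now [1 2 4 5 3], max=5
Drop 4: J rot2 at col 2 lands with bottom-row=4; cleared 0 line(s) (total 0); column heights now [1 2 6 6 6], max=6

Answer: 1 2 6 6 6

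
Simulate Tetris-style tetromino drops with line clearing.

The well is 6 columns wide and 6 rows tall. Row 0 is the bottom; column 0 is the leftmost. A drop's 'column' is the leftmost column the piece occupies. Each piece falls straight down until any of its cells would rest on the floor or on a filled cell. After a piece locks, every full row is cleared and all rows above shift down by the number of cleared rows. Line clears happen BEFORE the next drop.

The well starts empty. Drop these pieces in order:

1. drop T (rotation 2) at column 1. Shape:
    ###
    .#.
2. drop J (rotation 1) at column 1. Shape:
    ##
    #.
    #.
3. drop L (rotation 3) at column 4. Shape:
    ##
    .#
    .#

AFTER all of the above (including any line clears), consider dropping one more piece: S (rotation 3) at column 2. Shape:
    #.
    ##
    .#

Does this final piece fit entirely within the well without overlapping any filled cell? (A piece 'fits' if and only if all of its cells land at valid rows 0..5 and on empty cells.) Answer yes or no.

Drop 1: T rot2 at col 1 lands with bottom-row=0; cleared 0 line(s) (total 0); column heights now [0 2 2 2 0 0], max=2
Drop 2: J rot1 at col 1 lands with bottom-row=2; cleared 0 line(s) (total 0); column heights now [0 5 5 2 0 0], max=5
Drop 3: L rot3 at col 4 lands with bottom-row=0; cleared 0 line(s) (total 0); column heights now [0 5 5 2 3 3], max=5
Test piece S rot3 at col 2 (width 2): heights before test = [0 5 5 2 3 3]; fits = False

Answer: no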